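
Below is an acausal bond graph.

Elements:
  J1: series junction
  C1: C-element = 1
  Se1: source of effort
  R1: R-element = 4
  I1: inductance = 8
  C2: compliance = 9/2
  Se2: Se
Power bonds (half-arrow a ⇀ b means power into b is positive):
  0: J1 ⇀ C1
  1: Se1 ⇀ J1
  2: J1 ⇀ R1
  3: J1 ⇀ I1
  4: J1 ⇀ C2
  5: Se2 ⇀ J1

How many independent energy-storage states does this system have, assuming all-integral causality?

3  (C1, C2, I1 all integral)

β1 →J1  (Se1 fixes effort; stroke away)
β5 →J1  (Se2: effort source, stroke at far end)
β0 →J1  (prefer integral on C1)
β3 →I1  (I1 outputs flow p/I1)
β2 →J1  (J1: bond 3 brought flow, rest push out)
β4 →J1  (common-f at J1 fixed by 3)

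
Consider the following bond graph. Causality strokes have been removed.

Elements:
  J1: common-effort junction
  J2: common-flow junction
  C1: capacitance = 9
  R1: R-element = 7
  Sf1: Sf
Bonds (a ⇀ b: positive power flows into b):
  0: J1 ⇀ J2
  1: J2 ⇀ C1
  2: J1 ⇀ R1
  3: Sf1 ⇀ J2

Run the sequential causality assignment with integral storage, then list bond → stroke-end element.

#3 stroke at Sf1  (Sf1 fixes flow; stroke at Sf1)
#0 stroke at J2  (1-jn J2 has f-setter on 3)
#1 stroke at J2  (J2: bond 3 brought flow, rest push out)
#2 stroke at J1  (J1: last free bond brings effort in)

bond 0 |J2
bond 1 |J2
bond 2 |J1
bond 3 |Sf1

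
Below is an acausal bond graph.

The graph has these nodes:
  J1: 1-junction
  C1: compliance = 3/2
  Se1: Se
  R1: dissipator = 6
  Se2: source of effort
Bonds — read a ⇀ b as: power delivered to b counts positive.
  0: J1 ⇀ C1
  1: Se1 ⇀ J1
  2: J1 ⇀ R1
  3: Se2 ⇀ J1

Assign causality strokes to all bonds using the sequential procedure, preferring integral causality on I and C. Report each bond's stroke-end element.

b0 |J1
b1 |J1
b2 |R1
b3 |J1

β1 stroke→J1  (source Se1 imposes e)
β3 stroke→J1  (Se2: effort source, stroke at far end)
β0 stroke→J1  (C1 outputs effort q/C1)
β2 stroke→R1  (only one flow-in slot at J1)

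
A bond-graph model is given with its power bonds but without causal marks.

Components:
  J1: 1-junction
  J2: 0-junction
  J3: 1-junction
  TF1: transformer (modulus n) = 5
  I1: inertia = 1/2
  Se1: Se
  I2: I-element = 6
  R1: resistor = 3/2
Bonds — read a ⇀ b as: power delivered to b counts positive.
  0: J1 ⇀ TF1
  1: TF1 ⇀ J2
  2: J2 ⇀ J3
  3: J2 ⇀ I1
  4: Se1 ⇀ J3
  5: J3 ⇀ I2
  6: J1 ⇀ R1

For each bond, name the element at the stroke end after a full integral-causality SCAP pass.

bond 0 stroke at TF1
bond 1 stroke at J2
bond 2 stroke at J3
bond 3 stroke at I1
bond 4 stroke at J3
bond 5 stroke at I2
bond 6 stroke at J1

b4 stroke at J3  (Se1 fixes effort; stroke away)
b3 stroke at I1  (I1 integral (f out))
b5 stroke at I2  (I2: I, integral causality)
b2 stroke at J3  (J3 flow already set via bond 5)
b1 stroke at J2  (closing 0-jn rule on J2)
b0 stroke at TF1  (TF1 one-in-one-out from 1)
b6 stroke at J1  (common-f at J1 fixed by 0)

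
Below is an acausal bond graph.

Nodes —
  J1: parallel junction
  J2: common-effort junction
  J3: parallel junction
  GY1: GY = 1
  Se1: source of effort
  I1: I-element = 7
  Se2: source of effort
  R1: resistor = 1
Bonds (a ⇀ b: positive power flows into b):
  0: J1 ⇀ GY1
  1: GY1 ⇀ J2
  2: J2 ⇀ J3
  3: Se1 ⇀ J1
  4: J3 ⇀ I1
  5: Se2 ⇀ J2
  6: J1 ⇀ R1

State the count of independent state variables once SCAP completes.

1  (I1 all integral)

#3 |J1  (Se1 (Se) sets effort on bond)
#5 |J2  (Se2 (Se) sets effort on bond)
#0 |GY1  (J1: bond 3 brought effort, rest push out)
#6 |R1  (J1 effort already set via bond 3)
#1 |GY1  (common-e at J2 fixed by 5)
#2 |J3  (common-e at J2 fixed by 5)
#4 |I1  (J3: bond 2 brought effort, rest push out)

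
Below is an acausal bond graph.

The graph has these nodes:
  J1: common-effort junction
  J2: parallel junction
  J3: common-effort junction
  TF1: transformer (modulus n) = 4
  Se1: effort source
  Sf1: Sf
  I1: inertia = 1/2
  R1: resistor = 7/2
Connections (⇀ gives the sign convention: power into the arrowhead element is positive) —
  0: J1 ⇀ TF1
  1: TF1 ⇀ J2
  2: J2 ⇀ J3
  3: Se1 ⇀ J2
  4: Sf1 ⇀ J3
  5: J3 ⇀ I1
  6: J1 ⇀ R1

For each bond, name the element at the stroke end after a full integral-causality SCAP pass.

#0 stroke→J1
#1 stroke→TF1
#2 stroke→J3
#3 stroke→J2
#4 stroke→Sf1
#5 stroke→I1
#6 stroke→R1

bond 3 →J2  (Se1: effort source, stroke at far end)
bond 4 →Sf1  (source Sf1 imposes f)
bond 1 →TF1  (common-e at J2 fixed by 3)
bond 2 →J3  (J2: bond 3 brought effort, rest push out)
bond 5 →I1  (0-jn J3 has e-setter on 2)
bond 0 →J1  (TF1: transformer flips bond 1)
bond 6 →R1  (0-jn J1 has e-setter on 0)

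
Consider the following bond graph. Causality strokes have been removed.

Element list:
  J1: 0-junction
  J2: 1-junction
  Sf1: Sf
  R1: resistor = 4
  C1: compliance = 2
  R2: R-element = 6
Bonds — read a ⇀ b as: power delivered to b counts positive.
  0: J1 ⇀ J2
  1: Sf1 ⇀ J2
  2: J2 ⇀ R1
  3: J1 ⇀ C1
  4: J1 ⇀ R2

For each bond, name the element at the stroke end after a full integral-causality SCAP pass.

bond 1 |Sf1  (Sf1: flow source, stroke at near end)
bond 0 |J2  (common-f at J2 fixed by 1)
bond 2 |J2  (J2 flow already set via bond 1)
bond 3 |J1  (prefer integral on C1)
bond 4 |R2  (common-e at J1 fixed by 3)

#0 →J2
#1 →Sf1
#2 →J2
#3 →J1
#4 →R2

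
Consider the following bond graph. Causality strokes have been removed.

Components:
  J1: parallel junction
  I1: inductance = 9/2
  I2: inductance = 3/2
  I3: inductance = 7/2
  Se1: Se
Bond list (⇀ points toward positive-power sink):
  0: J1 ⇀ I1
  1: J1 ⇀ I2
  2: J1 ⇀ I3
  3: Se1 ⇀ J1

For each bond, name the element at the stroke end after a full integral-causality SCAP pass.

b3 |J1  (Se1 fixes effort; stroke away)
b0 |I1  (0-jn J1 has e-setter on 3)
b1 |I2  (J1: bond 3 brought effort, rest push out)
b2 |I3  (J1: bond 3 brought effort, rest push out)

b0 →I1
b1 →I2
b2 →I3
b3 →J1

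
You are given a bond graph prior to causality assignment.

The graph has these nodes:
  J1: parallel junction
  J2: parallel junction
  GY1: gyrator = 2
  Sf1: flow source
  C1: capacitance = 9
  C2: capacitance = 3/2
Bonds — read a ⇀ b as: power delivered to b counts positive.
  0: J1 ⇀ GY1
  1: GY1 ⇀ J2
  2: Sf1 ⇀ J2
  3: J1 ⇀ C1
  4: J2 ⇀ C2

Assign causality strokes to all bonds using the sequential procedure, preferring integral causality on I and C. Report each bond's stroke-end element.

β0 |GY1
β1 |GY1
β2 |Sf1
β3 |J1
β4 |J2

#2 |Sf1  (Sf1 (Sf) sets flow on bond)
#3 |J1  (prefer integral on C1)
#0 |GY1  (J1: bond 3 brought effort, rest push out)
#1 |GY1  (GY GY1: same side as bond 0)
#4 |J2  (only one effort-in slot at J2)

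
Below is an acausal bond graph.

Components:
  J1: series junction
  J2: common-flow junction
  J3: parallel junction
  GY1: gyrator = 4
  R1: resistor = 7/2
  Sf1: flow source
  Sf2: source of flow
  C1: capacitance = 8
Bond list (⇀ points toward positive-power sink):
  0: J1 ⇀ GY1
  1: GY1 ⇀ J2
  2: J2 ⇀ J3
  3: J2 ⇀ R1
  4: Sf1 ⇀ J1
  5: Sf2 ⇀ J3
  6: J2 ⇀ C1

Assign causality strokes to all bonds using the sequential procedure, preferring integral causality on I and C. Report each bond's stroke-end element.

b0 |J1
b1 |J2
b2 |J3
b3 |J2
b4 |Sf1
b5 |Sf2
b6 |J2

#4 →Sf1  (source Sf1 imposes f)
#5 →Sf2  (Sf2: flow source, stroke at near end)
#0 →J1  (J1 flow already set via bond 4)
#2 →J3  (closing 0-jn rule on J3)
#1 →J2  (GY GY1: same side as bond 0)
#3 →J2  (1-jn J2 has f-setter on 2)
#6 →J2  (1-jn J2 has f-setter on 2)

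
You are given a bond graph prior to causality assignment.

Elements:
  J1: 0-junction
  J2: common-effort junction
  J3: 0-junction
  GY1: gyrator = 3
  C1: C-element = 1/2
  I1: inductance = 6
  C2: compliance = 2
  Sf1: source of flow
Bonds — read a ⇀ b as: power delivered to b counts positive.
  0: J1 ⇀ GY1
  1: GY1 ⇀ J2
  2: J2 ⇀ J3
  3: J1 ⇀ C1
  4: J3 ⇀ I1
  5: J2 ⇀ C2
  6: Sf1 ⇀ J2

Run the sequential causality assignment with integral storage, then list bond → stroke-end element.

β0 stroke→GY1
β1 stroke→GY1
β2 stroke→J3
β3 stroke→J1
β4 stroke→I1
β5 stroke→J2
β6 stroke→Sf1

β6 |Sf1  (Sf1 fixes flow; stroke at Sf1)
β3 |J1  (prefer integral on C1)
β0 |GY1  (common-e at J1 fixed by 3)
β1 |GY1  (GY GY1: same side as bond 0)
β4 |I1  (I1 outputs flow p/I1)
β2 |J3  (only one effort-in slot at J3)
β5 |J2  (closing 0-jn rule on J2)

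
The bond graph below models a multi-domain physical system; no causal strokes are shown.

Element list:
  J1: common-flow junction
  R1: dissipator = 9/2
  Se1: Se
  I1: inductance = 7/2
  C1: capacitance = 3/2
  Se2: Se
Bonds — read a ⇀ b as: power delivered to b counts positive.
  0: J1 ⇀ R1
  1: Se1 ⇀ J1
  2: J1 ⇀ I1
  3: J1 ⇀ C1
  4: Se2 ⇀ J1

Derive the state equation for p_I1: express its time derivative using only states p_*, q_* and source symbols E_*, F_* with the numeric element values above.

dp_I1/dt = E_Se1 + E_Se2 - 9*p_I1/7 - 2*q_C1/3

b1 →J1  (Se1 fixes effort; stroke away)
b4 →J1  (Se2: effort source, stroke at far end)
b2 →I1  (prefer integral on I1)
b0 →J1  (J1 flow already set via bond 2)
b3 →J1  (common-f at J1 fixed by 2)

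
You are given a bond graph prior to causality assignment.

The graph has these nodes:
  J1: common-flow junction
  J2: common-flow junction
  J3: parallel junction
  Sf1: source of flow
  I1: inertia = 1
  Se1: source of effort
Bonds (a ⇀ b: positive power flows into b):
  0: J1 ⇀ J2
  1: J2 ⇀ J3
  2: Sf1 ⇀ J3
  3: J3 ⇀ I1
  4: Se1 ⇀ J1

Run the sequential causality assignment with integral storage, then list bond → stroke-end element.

b0 |J2
b1 |J3
b2 |Sf1
b3 |I1
b4 |J1

b2 stroke at Sf1  (Sf1 fixes flow; stroke at Sf1)
b4 stroke at J1  (Se1 (Se) sets effort on bond)
b0 stroke at J2  (closing 1-jn rule on J1)
b1 stroke at J3  (J2 needs exactly one f-in)
b3 stroke at I1  (J3: bond 1 brought effort, rest push out)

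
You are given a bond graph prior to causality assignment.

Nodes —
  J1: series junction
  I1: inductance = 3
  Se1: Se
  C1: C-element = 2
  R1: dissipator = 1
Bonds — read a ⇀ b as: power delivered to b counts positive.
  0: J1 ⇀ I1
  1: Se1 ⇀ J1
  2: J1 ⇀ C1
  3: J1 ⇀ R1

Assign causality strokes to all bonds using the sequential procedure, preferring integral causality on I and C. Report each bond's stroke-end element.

β1 stroke→J1  (Se1 fixes effort; stroke away)
β0 stroke→I1  (I1 outputs flow p/I1)
β2 stroke→J1  (1-jn J1 has f-setter on 0)
β3 stroke→J1  (1-jn J1 has f-setter on 0)

β0 stroke→I1
β1 stroke→J1
β2 stroke→J1
β3 stroke→J1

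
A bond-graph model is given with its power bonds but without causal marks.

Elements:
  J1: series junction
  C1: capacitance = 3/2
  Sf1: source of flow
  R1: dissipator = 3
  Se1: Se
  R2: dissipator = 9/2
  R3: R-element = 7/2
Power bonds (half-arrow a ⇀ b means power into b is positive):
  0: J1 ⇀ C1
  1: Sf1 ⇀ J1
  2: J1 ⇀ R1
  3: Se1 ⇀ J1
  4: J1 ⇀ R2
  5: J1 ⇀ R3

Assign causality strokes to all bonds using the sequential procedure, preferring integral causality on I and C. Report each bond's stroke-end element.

β1 |Sf1  (Sf1 fixes flow; stroke at Sf1)
β3 |J1  (Se1 fixes effort; stroke away)
β0 |J1  (common-f at J1 fixed by 1)
β2 |J1  (J1: bond 1 brought flow, rest push out)
β4 |J1  (J1 flow already set via bond 1)
β5 |J1  (common-f at J1 fixed by 1)

b0 stroke at J1
b1 stroke at Sf1
b2 stroke at J1
b3 stroke at J1
b4 stroke at J1
b5 stroke at J1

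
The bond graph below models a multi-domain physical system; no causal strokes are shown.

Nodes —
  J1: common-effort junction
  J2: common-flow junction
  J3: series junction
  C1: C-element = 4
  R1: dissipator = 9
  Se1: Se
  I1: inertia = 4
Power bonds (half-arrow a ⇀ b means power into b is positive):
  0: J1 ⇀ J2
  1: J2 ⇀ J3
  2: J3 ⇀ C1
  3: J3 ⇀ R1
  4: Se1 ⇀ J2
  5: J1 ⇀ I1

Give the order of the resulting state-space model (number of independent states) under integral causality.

2  (C1, I1 all integral)

b4 stroke→J2  (source Se1 imposes e)
b2 stroke→J3  (C1 integral (e out))
b5 stroke→I1  (I1: I, integral causality)
b0 stroke→J1  (J1 needs exactly one e-in)
b1 stroke→J2  (J2 flow already set via bond 0)
b3 stroke→J3  (common-f at J3 fixed by 1)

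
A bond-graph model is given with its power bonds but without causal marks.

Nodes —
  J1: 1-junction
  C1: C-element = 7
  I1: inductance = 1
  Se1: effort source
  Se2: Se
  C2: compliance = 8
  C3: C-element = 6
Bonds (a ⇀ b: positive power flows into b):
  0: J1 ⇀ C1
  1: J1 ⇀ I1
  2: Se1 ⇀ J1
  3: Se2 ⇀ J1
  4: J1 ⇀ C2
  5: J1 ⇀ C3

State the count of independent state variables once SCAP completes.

4  (C1, C2, C3, I1 all integral)

#2 →J1  (Se1: effort source, stroke at far end)
#3 →J1  (Se2 (Se) sets effort on bond)
#0 →J1  (C1 outputs effort q/C1)
#1 →I1  (I1: I, integral causality)
#4 →J1  (J1 flow already set via bond 1)
#5 →J1  (1-jn J1 has f-setter on 1)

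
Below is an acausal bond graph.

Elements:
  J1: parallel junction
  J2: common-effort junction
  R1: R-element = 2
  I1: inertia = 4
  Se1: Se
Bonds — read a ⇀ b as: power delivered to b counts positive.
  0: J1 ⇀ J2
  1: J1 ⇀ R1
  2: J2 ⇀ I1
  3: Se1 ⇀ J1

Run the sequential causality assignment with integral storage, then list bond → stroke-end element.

bond 3 stroke at J1  (Se1 (Se) sets effort on bond)
bond 0 stroke at J2  (common-e at J1 fixed by 3)
bond 1 stroke at R1  (J1: bond 3 brought effort, rest push out)
bond 2 stroke at I1  (J2 effort already set via bond 0)

#0 →J2
#1 →R1
#2 →I1
#3 →J1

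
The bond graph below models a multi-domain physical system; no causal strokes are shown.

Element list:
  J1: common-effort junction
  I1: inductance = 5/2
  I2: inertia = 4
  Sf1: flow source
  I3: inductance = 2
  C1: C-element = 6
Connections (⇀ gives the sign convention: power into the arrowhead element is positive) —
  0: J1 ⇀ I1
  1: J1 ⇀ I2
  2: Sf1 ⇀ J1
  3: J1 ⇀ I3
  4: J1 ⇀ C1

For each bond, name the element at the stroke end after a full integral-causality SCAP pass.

b0 |I1
b1 |I2
b2 |Sf1
b3 |I3
b4 |J1

b2 stroke at Sf1  (Sf1 fixes flow; stroke at Sf1)
b0 stroke at I1  (I1 outputs flow p/I1)
b1 stroke at I2  (I2 integral (f out))
b3 stroke at I3  (I3: I, integral causality)
b4 stroke at J1  (J1 needs exactly one e-in)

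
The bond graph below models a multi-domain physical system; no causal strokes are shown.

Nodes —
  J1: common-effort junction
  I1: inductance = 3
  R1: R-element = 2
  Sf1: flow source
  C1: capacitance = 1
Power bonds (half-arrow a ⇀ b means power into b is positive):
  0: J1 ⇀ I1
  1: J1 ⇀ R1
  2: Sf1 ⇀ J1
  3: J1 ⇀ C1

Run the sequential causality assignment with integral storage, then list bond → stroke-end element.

#2 →Sf1  (source Sf1 imposes f)
#0 →I1  (prefer integral on I1)
#3 →J1  (C1: C, integral causality)
#1 →R1  (common-e at J1 fixed by 3)

b0 stroke at I1
b1 stroke at R1
b2 stroke at Sf1
b3 stroke at J1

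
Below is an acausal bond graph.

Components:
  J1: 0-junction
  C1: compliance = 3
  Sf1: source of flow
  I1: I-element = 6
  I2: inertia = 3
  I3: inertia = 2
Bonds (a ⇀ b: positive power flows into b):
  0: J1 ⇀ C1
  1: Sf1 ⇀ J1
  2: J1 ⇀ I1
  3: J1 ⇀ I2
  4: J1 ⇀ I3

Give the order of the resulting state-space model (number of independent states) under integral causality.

4  (C1, I1, I2, I3 all integral)

#1 →Sf1  (Sf1 fixes flow; stroke at Sf1)
#0 →J1  (C1: C, integral causality)
#2 →I1  (common-e at J1 fixed by 0)
#3 →I2  (0-jn J1 has e-setter on 0)
#4 →I3  (common-e at J1 fixed by 0)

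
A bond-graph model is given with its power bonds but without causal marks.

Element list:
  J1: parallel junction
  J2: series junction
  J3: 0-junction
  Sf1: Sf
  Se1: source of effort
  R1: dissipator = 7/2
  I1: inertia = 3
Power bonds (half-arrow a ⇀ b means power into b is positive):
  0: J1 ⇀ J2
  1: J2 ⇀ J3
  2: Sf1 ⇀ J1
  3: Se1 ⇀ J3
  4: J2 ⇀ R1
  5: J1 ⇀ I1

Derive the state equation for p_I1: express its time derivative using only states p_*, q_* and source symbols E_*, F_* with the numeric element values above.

dp_I1/dt = E_Se1 + 7*F_Sf1/2 - 7*p_I1/6

bond 2 |Sf1  (source Sf1 imposes f)
bond 3 |J3  (Se1 fixes effort; stroke away)
bond 1 |J2  (J3: bond 3 brought effort, rest push out)
bond 5 |I1  (I1 outputs flow p/I1)
bond 0 |J1  (J1: last free bond brings effort in)
bond 4 |J2  (J2: bond 0 brought flow, rest push out)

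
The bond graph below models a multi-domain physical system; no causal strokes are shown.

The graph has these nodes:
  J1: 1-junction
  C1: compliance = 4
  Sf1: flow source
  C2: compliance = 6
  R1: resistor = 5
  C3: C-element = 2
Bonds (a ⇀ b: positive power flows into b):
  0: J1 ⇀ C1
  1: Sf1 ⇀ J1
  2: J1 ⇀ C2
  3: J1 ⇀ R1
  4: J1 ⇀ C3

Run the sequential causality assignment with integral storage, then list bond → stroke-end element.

bond 0 |J1
bond 1 |Sf1
bond 2 |J1
bond 3 |J1
bond 4 |J1

#1 stroke→Sf1  (source Sf1 imposes f)
#0 stroke→J1  (J1 flow already set via bond 1)
#2 stroke→J1  (1-jn J1 has f-setter on 1)
#3 stroke→J1  (common-f at J1 fixed by 1)
#4 stroke→J1  (J1 flow already set via bond 1)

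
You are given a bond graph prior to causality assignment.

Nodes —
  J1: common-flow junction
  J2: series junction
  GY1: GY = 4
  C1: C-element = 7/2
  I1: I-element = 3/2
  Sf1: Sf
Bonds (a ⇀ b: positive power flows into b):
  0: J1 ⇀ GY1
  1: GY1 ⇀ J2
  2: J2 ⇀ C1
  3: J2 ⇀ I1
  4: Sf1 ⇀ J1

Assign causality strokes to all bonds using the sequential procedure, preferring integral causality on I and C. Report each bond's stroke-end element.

#4 →Sf1  (Sf1 fixes flow; stroke at Sf1)
#0 →J1  (J1 flow already set via bond 4)
#1 →J2  (GY1: gyrator matches bond 0)
#2 →J2  (C1 integral (e out))
#3 →I1  (J2: last free bond brings flow in)

#0 stroke→J1
#1 stroke→J2
#2 stroke→J2
#3 stroke→I1
#4 stroke→Sf1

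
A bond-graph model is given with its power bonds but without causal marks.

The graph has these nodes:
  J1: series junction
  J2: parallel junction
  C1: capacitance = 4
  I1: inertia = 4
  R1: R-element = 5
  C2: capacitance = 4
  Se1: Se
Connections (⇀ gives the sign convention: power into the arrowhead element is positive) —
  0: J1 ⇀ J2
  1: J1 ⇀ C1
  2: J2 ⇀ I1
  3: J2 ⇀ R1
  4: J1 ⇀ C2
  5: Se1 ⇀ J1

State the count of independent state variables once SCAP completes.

3  (C1, C2, I1 all integral)

β5 |J1  (Se1 fixes effort; stroke away)
β1 |J1  (prefer integral on C1)
β2 |I1  (I1: I, integral causality)
β4 |J1  (C2: C, integral causality)
β0 |J2  (J1 needs exactly one f-in)
β3 |R1  (J2: bond 0 brought effort, rest push out)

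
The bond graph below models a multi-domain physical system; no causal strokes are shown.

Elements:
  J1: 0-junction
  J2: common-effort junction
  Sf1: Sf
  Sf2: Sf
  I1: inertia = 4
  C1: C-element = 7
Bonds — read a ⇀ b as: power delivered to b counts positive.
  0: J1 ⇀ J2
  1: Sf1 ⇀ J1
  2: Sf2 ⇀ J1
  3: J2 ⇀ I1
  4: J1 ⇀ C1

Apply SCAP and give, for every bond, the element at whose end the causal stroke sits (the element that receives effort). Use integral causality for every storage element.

β0 stroke→J2
β1 stroke→Sf1
β2 stroke→Sf2
β3 stroke→I1
β4 stroke→J1

bond 1 →Sf1  (Sf1 (Sf) sets flow on bond)
bond 2 →Sf2  (source Sf2 imposes f)
bond 3 →I1  (I1: I, integral causality)
bond 0 →J2  (closing 0-jn rule on J2)
bond 4 →J1  (J1 needs exactly one e-in)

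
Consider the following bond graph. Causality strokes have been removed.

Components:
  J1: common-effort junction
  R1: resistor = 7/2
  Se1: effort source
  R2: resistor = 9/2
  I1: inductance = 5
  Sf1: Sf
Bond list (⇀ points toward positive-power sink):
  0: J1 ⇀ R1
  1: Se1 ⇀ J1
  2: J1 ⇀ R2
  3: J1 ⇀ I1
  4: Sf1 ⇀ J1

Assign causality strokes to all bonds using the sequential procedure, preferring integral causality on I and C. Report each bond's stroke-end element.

#0 stroke→R1
#1 stroke→J1
#2 stroke→R2
#3 stroke→I1
#4 stroke→Sf1

β1 stroke→J1  (Se1 fixes effort; stroke away)
β4 stroke→Sf1  (source Sf1 imposes f)
β0 stroke→R1  (0-jn J1 has e-setter on 1)
β2 stroke→R2  (J1 effort already set via bond 1)
β3 stroke→I1  (0-jn J1 has e-setter on 1)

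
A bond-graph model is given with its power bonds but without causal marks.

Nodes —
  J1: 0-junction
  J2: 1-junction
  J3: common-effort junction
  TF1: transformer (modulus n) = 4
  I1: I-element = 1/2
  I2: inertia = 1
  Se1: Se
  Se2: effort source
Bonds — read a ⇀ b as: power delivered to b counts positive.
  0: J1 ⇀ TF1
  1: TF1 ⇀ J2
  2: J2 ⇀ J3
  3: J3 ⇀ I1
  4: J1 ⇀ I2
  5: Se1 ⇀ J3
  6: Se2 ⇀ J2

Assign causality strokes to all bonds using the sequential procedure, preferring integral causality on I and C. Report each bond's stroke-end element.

b0 |J1
b1 |TF1
b2 |J2
b3 |I1
b4 |I2
b5 |J3
b6 |J2

#5 stroke→J3  (Se1 (Se) sets effort on bond)
#6 stroke→J2  (source Se2 imposes e)
#2 stroke→J2  (J3: bond 5 brought effort, rest push out)
#3 stroke→I1  (0-jn J3 has e-setter on 5)
#1 stroke→TF1  (J2: last free bond brings flow in)
#0 stroke→J1  (TF TF1: opposite of bond 1)
#4 stroke→I2  (J1: bond 0 brought effort, rest push out)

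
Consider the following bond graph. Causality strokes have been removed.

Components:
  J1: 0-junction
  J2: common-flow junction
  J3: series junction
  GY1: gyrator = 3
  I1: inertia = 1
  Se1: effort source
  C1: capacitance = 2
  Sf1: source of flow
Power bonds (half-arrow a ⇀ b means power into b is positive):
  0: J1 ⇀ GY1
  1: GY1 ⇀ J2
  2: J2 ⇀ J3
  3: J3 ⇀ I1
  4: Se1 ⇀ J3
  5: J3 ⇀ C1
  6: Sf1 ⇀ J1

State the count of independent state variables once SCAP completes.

b4 |J3  (Se1 (Se) sets effort on bond)
b6 |Sf1  (Sf1: flow source, stroke at near end)
b0 |J1  (J1 needs exactly one e-in)
b1 |J2  (GY GY1: same side as bond 0)
b2 |J3  (closing 1-jn rule on J2)
b3 |I1  (I1 integral (f out))
b5 |J3  (1-jn J3 has f-setter on 3)

2  (C1, I1 all integral)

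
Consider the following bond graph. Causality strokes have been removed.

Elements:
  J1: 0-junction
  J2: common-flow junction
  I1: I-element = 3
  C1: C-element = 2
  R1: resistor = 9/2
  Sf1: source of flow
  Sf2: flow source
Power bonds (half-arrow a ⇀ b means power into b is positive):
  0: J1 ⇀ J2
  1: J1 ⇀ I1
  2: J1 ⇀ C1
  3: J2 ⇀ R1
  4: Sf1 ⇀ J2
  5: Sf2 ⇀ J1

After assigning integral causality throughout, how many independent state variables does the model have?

2  (C1, I1 all integral)

bond 4 stroke at Sf1  (Sf1: flow source, stroke at near end)
bond 5 stroke at Sf2  (Sf2 (Sf) sets flow on bond)
bond 0 stroke at J2  (common-f at J2 fixed by 4)
bond 3 stroke at J2  (J2 flow already set via bond 4)
bond 1 stroke at I1  (I1: I, integral causality)
bond 2 stroke at J1  (closing 0-jn rule on J1)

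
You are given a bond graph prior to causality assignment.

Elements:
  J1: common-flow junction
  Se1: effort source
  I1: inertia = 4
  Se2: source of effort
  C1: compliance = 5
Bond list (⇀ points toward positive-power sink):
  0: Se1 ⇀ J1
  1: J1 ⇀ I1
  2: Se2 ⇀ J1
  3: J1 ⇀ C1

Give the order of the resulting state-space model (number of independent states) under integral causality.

#0 |J1  (source Se1 imposes e)
#2 |J1  (Se2 (Se) sets effort on bond)
#1 |I1  (prefer integral on I1)
#3 |J1  (common-f at J1 fixed by 1)

2  (C1, I1 all integral)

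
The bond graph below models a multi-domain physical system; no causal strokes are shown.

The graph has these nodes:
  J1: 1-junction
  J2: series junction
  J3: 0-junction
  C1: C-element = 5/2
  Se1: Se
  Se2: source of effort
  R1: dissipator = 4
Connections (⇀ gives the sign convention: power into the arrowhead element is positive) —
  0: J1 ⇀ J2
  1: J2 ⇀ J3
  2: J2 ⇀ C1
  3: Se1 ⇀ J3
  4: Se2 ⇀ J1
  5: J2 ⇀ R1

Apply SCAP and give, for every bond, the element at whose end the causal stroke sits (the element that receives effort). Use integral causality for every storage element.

bond 3 stroke at J3  (Se1 (Se) sets effort on bond)
bond 4 stroke at J1  (Se2: effort source, stroke at far end)
bond 0 stroke at J2  (closing 1-jn rule on J1)
bond 1 stroke at J2  (J3 effort already set via bond 3)
bond 2 stroke at J2  (C1 outputs effort q/C1)
bond 5 stroke at R1  (J2 needs exactly one f-in)

β0 stroke→J2
β1 stroke→J2
β2 stroke→J2
β3 stroke→J3
β4 stroke→J1
β5 stroke→R1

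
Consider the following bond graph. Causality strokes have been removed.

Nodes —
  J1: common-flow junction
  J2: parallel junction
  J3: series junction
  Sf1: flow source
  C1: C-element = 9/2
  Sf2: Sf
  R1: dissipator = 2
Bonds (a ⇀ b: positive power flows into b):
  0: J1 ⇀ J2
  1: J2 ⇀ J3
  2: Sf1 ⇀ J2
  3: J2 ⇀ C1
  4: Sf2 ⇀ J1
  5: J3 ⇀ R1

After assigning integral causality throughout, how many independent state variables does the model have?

1  (C1 all integral)

β2 stroke→Sf1  (Sf1 fixes flow; stroke at Sf1)
β4 stroke→Sf2  (Sf2 fixes flow; stroke at Sf2)
β0 stroke→J1  (1-jn J1 has f-setter on 4)
β3 stroke→J2  (C1 outputs effort q/C1)
β1 stroke→J3  (J2: bond 3 brought effort, rest push out)
β5 stroke→R1  (only one flow-in slot at J3)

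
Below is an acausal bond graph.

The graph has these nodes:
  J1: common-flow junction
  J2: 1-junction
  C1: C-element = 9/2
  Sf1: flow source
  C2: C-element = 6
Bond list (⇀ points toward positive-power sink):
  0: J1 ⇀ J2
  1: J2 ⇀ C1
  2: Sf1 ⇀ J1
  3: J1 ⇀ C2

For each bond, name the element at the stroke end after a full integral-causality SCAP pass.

#2 |Sf1  (Sf1 (Sf) sets flow on bond)
#0 |J1  (J1 flow already set via bond 2)
#3 |J1  (1-jn J1 has f-setter on 2)
#1 |J2  (1-jn J2 has f-setter on 0)

bond 0 stroke→J1
bond 1 stroke→J2
bond 2 stroke→Sf1
bond 3 stroke→J1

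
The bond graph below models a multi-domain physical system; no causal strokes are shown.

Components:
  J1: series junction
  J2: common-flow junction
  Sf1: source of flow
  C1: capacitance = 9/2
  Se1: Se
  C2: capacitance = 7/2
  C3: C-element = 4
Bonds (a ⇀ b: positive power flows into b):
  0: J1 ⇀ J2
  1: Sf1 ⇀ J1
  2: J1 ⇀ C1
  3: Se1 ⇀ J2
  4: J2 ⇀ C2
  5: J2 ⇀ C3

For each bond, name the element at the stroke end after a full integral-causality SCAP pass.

β0 |J1
β1 |Sf1
β2 |J1
β3 |J2
β4 |J2
β5 |J2

bond 1 |Sf1  (source Sf1 imposes f)
bond 3 |J2  (Se1 (Se) sets effort on bond)
bond 0 |J1  (1-jn J1 has f-setter on 1)
bond 2 |J1  (common-f at J1 fixed by 1)
bond 4 |J2  (J2: bond 0 brought flow, rest push out)
bond 5 |J2  (J2: bond 0 brought flow, rest push out)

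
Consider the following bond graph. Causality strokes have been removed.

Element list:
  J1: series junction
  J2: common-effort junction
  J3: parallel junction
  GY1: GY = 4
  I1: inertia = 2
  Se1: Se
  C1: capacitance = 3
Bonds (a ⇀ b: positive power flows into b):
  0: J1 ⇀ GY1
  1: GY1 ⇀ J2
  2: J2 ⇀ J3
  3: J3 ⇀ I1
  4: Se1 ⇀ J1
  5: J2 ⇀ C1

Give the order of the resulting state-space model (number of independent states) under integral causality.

2  (C1, I1 all integral)

β4 |J1  (Se1 (Se) sets effort on bond)
β0 |GY1  (J1 needs exactly one f-in)
β1 |GY1  (GY GY1: same side as bond 0)
β3 |I1  (prefer integral on I1)
β2 |J3  (only one effort-in slot at J3)
β5 |J2  (closing 0-jn rule on J2)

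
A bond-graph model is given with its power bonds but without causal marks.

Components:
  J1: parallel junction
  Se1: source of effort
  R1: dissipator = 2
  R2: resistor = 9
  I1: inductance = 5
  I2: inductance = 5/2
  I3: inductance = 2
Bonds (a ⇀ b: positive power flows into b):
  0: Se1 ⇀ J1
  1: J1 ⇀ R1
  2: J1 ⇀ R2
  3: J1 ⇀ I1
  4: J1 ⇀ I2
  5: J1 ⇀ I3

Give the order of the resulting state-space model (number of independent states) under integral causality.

3  (I1, I2, I3 all integral)

#0 →J1  (Se1: effort source, stroke at far end)
#1 →R1  (0-jn J1 has e-setter on 0)
#2 →R2  (0-jn J1 has e-setter on 0)
#3 →I1  (J1: bond 0 brought effort, rest push out)
#4 →I2  (J1 effort already set via bond 0)
#5 →I3  (J1 effort already set via bond 0)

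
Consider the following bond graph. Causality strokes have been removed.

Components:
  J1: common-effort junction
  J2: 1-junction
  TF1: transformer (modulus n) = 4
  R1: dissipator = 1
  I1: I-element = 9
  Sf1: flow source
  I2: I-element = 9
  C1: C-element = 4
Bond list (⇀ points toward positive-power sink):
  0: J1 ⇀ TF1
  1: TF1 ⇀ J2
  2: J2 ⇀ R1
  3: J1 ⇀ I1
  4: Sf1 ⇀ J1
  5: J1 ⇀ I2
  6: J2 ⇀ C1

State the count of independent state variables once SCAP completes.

β4 |Sf1  (Sf1 fixes flow; stroke at Sf1)
β3 |I1  (I1 outputs flow p/I1)
β5 |I2  (prefer integral on I2)
β0 |J1  (J1: last free bond brings effort in)
β1 |TF1  (TF1 one-in-one-out from 0)
β2 |J2  (J2 flow already set via bond 1)
β6 |J2  (J2 flow already set via bond 1)

3  (C1, I1, I2 all integral)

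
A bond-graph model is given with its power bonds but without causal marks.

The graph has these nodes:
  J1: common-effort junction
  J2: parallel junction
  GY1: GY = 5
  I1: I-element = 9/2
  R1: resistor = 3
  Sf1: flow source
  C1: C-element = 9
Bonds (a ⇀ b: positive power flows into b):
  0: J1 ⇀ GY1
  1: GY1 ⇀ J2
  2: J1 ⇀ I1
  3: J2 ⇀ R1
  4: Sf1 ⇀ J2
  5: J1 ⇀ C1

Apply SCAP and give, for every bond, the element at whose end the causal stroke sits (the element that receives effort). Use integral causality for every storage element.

β0 |GY1
β1 |GY1
β2 |I1
β3 |J2
β4 |Sf1
β5 |J1

#4 →Sf1  (source Sf1 imposes f)
#2 →I1  (I1 integral (f out))
#5 →J1  (C1: C, integral causality)
#0 →GY1  (common-e at J1 fixed by 5)
#1 →GY1  (GY GY1: same side as bond 0)
#3 →J2  (only one effort-in slot at J2)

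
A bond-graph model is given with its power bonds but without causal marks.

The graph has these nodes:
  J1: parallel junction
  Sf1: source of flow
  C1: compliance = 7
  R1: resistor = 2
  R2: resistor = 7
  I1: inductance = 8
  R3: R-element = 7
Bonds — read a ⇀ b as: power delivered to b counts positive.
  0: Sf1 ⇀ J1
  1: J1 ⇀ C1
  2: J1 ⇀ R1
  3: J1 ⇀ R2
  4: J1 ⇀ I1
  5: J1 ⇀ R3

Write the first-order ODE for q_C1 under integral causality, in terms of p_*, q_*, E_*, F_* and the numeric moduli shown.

b0 stroke at Sf1  (source Sf1 imposes f)
b1 stroke at J1  (prefer integral on C1)
b2 stroke at R1  (J1 effort already set via bond 1)
b3 stroke at R2  (J1 effort already set via bond 1)
b4 stroke at I1  (J1 effort already set via bond 1)
b5 stroke at R3  (0-jn J1 has e-setter on 1)

dq_C1/dt = F_Sf1 - p_I1/8 - 11*q_C1/98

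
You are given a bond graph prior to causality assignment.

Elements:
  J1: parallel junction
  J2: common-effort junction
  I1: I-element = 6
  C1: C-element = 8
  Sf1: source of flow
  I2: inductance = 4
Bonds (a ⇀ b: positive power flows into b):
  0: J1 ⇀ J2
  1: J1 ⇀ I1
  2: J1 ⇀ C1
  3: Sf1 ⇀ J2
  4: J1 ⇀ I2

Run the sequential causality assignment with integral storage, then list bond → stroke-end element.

#3 →Sf1  (Sf1 (Sf) sets flow on bond)
#0 →J2  (only one effort-in slot at J2)
#1 →I1  (prefer integral on I1)
#2 →J1  (C1: C, integral causality)
#4 →I2  (common-e at J1 fixed by 2)

#0 →J2
#1 →I1
#2 →J1
#3 →Sf1
#4 →I2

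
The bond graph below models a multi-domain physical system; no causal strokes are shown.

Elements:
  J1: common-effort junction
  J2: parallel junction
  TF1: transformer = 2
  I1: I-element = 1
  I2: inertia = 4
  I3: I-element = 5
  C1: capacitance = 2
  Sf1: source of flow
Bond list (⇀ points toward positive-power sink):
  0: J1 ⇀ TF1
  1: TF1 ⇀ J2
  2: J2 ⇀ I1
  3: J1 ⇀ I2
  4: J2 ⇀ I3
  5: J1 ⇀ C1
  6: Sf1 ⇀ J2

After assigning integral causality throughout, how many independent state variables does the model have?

4  (C1, I1, I2, I3 all integral)

#6 stroke→Sf1  (Sf1 (Sf) sets flow on bond)
#2 stroke→I1  (I1 outputs flow p/I1)
#3 stroke→I2  (I2: I, integral causality)
#4 stroke→I3  (I3 outputs flow p/I3)
#1 stroke→J2  (J2: last free bond brings effort in)
#0 stroke→TF1  (TF1 one-in-one-out from 1)
#5 stroke→J1  (J1 needs exactly one e-in)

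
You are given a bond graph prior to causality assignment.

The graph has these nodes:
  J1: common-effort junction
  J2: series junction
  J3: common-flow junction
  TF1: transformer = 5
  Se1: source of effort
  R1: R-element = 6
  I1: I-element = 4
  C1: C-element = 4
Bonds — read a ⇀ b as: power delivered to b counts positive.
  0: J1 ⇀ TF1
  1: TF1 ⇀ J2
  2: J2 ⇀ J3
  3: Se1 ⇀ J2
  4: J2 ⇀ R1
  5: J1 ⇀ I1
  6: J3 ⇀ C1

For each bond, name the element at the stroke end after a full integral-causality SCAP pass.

#0 stroke→J1
#1 stroke→TF1
#2 stroke→J2
#3 stroke→J2
#4 stroke→J2
#5 stroke→I1
#6 stroke→J3

bond 3 →J2  (Se1 fixes effort; stroke away)
bond 5 →I1  (prefer integral on I1)
bond 0 →J1  (closing 0-jn rule on J1)
bond 1 →TF1  (TF TF1: opposite of bond 0)
bond 2 →J2  (1-jn J2 has f-setter on 1)
bond 4 →J2  (J2: bond 1 brought flow, rest push out)
bond 6 →J3  (J3 flow already set via bond 2)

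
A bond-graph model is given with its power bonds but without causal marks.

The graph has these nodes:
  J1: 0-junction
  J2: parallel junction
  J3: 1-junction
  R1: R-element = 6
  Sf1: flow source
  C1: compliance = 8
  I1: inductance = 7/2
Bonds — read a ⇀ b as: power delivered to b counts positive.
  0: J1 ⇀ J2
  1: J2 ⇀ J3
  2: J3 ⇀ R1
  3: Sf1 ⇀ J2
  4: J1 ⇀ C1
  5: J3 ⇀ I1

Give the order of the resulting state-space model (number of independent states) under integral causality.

2  (C1, I1 all integral)

bond 3 stroke→Sf1  (Sf1 fixes flow; stroke at Sf1)
bond 4 stroke→J1  (C1 outputs effort q/C1)
bond 0 stroke→J2  (J1: bond 4 brought effort, rest push out)
bond 1 stroke→J3  (common-e at J2 fixed by 0)
bond 5 stroke→I1  (I1 integral (f out))
bond 2 stroke→J3  (J3: bond 5 brought flow, rest push out)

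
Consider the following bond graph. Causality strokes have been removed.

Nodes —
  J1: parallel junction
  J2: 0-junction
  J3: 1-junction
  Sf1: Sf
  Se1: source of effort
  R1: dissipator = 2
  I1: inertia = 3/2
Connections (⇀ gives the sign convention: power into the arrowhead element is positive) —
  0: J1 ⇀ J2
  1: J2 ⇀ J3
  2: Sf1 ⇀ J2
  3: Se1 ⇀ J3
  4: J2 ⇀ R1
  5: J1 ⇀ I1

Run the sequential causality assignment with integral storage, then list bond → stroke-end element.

bond 0 |J1
bond 1 |J2
bond 2 |Sf1
bond 3 |J3
bond 4 |R1
bond 5 |I1

#2 →Sf1  (Sf1 (Sf) sets flow on bond)
#3 →J3  (source Se1 imposes e)
#1 →J2  (closing 1-jn rule on J3)
#0 →J1  (J2 effort already set via bond 1)
#4 →R1  (0-jn J2 has e-setter on 1)
#5 →I1  (J1 effort already set via bond 0)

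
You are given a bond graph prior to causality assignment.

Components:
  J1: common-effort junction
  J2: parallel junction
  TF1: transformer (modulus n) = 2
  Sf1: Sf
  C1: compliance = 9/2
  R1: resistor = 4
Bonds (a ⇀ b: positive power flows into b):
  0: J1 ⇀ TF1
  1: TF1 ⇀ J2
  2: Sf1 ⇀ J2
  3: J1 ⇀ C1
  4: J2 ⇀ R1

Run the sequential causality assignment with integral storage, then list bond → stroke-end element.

b0 stroke→TF1
b1 stroke→J2
b2 stroke→Sf1
b3 stroke→J1
b4 stroke→R1

bond 2 stroke→Sf1  (Sf1: flow source, stroke at near end)
bond 3 stroke→J1  (C1 integral (e out))
bond 0 stroke→TF1  (J1: bond 3 brought effort, rest push out)
bond 1 stroke→J2  (TF1 one-in-one-out from 0)
bond 4 stroke→R1  (J2: bond 1 brought effort, rest push out)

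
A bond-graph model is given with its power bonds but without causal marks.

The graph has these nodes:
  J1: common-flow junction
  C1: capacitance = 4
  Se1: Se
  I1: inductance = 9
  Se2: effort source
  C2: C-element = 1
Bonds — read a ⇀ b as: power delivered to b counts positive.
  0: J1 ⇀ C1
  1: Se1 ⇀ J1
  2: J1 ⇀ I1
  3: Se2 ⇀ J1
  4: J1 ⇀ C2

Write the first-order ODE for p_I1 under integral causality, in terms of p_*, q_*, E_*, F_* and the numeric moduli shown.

bond 1 stroke→J1  (source Se1 imposes e)
bond 3 stroke→J1  (Se2 (Se) sets effort on bond)
bond 0 stroke→J1  (C1 outputs effort q/C1)
bond 2 stroke→I1  (I1: I, integral causality)
bond 4 stroke→J1  (1-jn J1 has f-setter on 2)

dp_I1/dt = E_Se1 + E_Se2 - q_C1/4 - q_C2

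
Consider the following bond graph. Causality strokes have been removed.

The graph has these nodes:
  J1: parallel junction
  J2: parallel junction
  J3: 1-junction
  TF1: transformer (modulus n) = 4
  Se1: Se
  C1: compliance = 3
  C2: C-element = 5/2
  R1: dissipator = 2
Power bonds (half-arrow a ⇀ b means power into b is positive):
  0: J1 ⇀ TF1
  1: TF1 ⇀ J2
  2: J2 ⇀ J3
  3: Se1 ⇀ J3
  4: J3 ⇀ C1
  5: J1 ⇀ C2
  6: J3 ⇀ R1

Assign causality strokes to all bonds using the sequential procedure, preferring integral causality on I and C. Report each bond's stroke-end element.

#3 stroke at J3  (Se1 (Se) sets effort on bond)
#4 stroke at J3  (C1 integral (e out))
#5 stroke at J1  (C2: C, integral causality)
#0 stroke at TF1  (common-e at J1 fixed by 5)
#1 stroke at J2  (TF TF1: opposite of bond 0)
#2 stroke at J3  (J2 effort already set via bond 1)
#6 stroke at R1  (closing 1-jn rule on J3)

#0 →TF1
#1 →J2
#2 →J3
#3 →J3
#4 →J3
#5 →J1
#6 →R1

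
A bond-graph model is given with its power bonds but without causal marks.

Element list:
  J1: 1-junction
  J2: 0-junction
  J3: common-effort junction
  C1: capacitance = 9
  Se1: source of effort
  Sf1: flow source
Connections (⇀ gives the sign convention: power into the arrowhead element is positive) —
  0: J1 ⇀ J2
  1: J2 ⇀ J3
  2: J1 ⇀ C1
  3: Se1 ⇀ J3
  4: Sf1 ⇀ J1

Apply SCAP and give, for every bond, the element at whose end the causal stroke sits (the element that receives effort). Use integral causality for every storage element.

bond 0 |J1
bond 1 |J2
bond 2 |J1
bond 3 |J3
bond 4 |Sf1

bond 3 |J3  (Se1 (Se) sets effort on bond)
bond 4 |Sf1  (Sf1 (Sf) sets flow on bond)
bond 0 |J1  (J1 flow already set via bond 4)
bond 2 |J1  (common-f at J1 fixed by 4)
bond 1 |J2  (only one effort-in slot at J2)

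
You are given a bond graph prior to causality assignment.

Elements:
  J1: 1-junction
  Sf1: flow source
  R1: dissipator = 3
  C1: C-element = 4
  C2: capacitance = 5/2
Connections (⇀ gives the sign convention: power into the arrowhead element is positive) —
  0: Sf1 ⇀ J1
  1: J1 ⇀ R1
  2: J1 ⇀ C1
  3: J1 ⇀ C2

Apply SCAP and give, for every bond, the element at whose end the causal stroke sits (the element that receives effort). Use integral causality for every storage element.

b0 |Sf1  (Sf1: flow source, stroke at near end)
b1 |J1  (J1 flow already set via bond 0)
b2 |J1  (common-f at J1 fixed by 0)
b3 |J1  (J1 flow already set via bond 0)

b0 stroke at Sf1
b1 stroke at J1
b2 stroke at J1
b3 stroke at J1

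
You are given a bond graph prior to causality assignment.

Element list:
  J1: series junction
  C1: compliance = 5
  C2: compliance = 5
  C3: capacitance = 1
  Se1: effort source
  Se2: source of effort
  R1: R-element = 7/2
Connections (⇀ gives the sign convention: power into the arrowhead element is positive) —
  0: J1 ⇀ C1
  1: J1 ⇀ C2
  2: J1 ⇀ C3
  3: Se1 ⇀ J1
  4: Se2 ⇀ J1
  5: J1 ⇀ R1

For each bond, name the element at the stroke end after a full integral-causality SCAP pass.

bond 3 |J1  (Se1: effort source, stroke at far end)
bond 4 |J1  (Se2 (Se) sets effort on bond)
bond 0 |J1  (prefer integral on C1)
bond 1 |J1  (C2 outputs effort q/C2)
bond 2 |J1  (C3 integral (e out))
bond 5 |R1  (only one flow-in slot at J1)

b0 stroke at J1
b1 stroke at J1
b2 stroke at J1
b3 stroke at J1
b4 stroke at J1
b5 stroke at R1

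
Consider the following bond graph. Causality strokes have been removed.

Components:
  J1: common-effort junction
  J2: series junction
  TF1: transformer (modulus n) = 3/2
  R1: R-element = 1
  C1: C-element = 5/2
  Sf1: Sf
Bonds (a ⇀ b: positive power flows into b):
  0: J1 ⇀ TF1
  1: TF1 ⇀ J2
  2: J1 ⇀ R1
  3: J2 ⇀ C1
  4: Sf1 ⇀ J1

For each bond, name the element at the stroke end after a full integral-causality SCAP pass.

β4 stroke→Sf1  (Sf1: flow source, stroke at near end)
β3 stroke→J2  (C1 outputs effort q/C1)
β1 stroke→TF1  (J2 needs exactly one f-in)
β0 stroke→J1  (TF TF1: opposite of bond 1)
β2 stroke→R1  (J1: bond 0 brought effort, rest push out)

β0 stroke→J1
β1 stroke→TF1
β2 stroke→R1
β3 stroke→J2
β4 stroke→Sf1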